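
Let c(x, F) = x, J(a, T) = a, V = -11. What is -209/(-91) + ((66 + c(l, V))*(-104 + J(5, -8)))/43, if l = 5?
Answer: -630652/3913 ≈ -161.17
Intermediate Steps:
-209/(-91) + ((66 + c(l, V))*(-104 + J(5, -8)))/43 = -209/(-91) + ((66 + 5)*(-104 + 5))/43 = -209*(-1/91) + (71*(-99))*(1/43) = 209/91 - 7029*1/43 = 209/91 - 7029/43 = -630652/3913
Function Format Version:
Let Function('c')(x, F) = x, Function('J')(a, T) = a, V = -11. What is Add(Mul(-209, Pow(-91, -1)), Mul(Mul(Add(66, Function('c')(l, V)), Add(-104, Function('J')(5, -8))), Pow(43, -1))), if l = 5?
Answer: Rational(-630652, 3913) ≈ -161.17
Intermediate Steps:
Add(Mul(-209, Pow(-91, -1)), Mul(Mul(Add(66, Function('c')(l, V)), Add(-104, Function('J')(5, -8))), Pow(43, -1))) = Add(Mul(-209, Pow(-91, -1)), Mul(Mul(Add(66, 5), Add(-104, 5)), Pow(43, -1))) = Add(Mul(-209, Rational(-1, 91)), Mul(Mul(71, -99), Rational(1, 43))) = Add(Rational(209, 91), Mul(-7029, Rational(1, 43))) = Add(Rational(209, 91), Rational(-7029, 43)) = Rational(-630652, 3913)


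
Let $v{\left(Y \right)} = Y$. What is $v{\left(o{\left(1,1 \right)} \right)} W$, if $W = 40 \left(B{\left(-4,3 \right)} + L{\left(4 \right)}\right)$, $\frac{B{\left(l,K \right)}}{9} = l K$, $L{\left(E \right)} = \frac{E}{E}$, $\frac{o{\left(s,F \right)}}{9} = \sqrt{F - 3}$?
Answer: $- 38520 i \sqrt{2} \approx - 54476.0 i$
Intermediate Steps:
$o{\left(s,F \right)} = 9 \sqrt{-3 + F}$ ($o{\left(s,F \right)} = 9 \sqrt{F - 3} = 9 \sqrt{-3 + F}$)
$L{\left(E \right)} = 1$
$B{\left(l,K \right)} = 9 K l$ ($B{\left(l,K \right)} = 9 l K = 9 K l$)
$W = -4280$ ($W = 40 \left(9 \cdot 3 \left(-4\right) + 1\right) = 40 \left(-108 + 1\right) = 40 \left(-107\right) = -4280$)
$v{\left(o{\left(1,1 \right)} \right)} W = 9 \sqrt{-3 + 1} \left(-4280\right) = 9 \sqrt{-2} \left(-4280\right) = 9 i \sqrt{2} \left(-4280\right) = - 38520 i \sqrt{2}$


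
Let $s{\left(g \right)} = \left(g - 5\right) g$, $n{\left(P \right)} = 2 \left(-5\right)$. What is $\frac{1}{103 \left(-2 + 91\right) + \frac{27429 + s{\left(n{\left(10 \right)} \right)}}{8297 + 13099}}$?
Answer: $\frac{7132}{65388237} \approx 0.00010907$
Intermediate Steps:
$n{\left(P \right)} = -10$
$s{\left(g \right)} = g \left(-5 + g\right)$ ($s{\left(g \right)} = \left(-5 + g\right) g = g \left(-5 + g\right)$)
$\frac{1}{103 \left(-2 + 91\right) + \frac{27429 + s{\left(n{\left(10 \right)} \right)}}{8297 + 13099}} = \frac{1}{103 \left(-2 + 91\right) + \frac{27429 - 10 \left(-5 - 10\right)}{8297 + 13099}} = \frac{1}{103 \cdot 89 + \frac{27429 - -150}{21396}} = \frac{1}{9167 + \left(27429 + 150\right) \frac{1}{21396}} = \frac{1}{9167 + 27579 \cdot \frac{1}{21396}} = \frac{1}{9167 + \frac{9193}{7132}} = \frac{1}{\frac{65388237}{7132}} = \frac{7132}{65388237}$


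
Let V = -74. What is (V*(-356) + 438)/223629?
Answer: 3826/31947 ≈ 0.11976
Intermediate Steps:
(V*(-356) + 438)/223629 = (-74*(-356) + 438)/223629 = (26344 + 438)*(1/223629) = 26782*(1/223629) = 3826/31947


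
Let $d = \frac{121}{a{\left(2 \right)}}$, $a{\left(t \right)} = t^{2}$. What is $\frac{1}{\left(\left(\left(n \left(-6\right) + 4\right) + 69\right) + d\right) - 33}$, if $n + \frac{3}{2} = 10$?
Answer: $\frac{4}{77} \approx 0.051948$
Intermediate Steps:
$n = \frac{17}{2}$ ($n = - \frac{3}{2} + 10 = \frac{17}{2} \approx 8.5$)
$d = \frac{121}{4}$ ($d = \frac{121}{2^{2}} = \frac{121}{4} \approx 30.25$)
$\frac{1}{\left(\left(\left(n \left(-6\right) + 4\right) + 69\right) + d\right) - 33} = \frac{1}{\left(\left(\left(\frac{17}{2} \left(-6\right) + 4\right) + 69\right) + \frac{121}{4}\right) - 33} = \frac{1}{\left(\left(\left(-51 + 4\right) + 69\right) + \frac{121}{4}\right) - 33} = \frac{1}{\left(\left(-47 + 69\right) + \frac{121}{4}\right) - 33} = \frac{1}{\left(22 + \frac{121}{4}\right) - 33} = \frac{1}{\frac{209}{4} - 33} = \frac{1}{\frac{77}{4}} = \frac{4}{77}$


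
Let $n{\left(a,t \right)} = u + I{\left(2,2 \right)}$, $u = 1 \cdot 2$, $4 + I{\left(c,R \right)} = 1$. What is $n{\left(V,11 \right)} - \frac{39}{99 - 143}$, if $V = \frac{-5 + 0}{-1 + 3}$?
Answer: $- \frac{5}{44} \approx -0.11364$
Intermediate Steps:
$V = - \frac{5}{2} \approx -2.5$
$I{\left(c,R \right)} = -3$ ($I{\left(c,R \right)} = -4 + 1 = -3$)
$u = 2$
$n{\left(a,t \right)} = -1$ ($n{\left(a,t \right)} = 2 - 3 = -1$)
$n{\left(V,11 \right)} - \frac{39}{99 - 143} = -1 - \frac{39}{99 - 143} = -1 - \frac{39}{-44} = -1 - - \frac{39}{44} = -1 + \frac{39}{44} = - \frac{5}{44}$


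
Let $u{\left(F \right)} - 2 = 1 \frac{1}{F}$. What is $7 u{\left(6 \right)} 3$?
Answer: $\frac{91}{2} \approx 45.5$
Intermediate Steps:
$u{\left(F \right)} = 2 + \frac{1}{F}$ ($u{\left(F \right)} = 2 + 1 \frac{1}{F} = 2 + \frac{1}{F}$)
$7 u{\left(6 \right)} 3 = 7 \left(2 + \frac{1}{6}\right) 3 = 7 \cdot \frac{13}{6} \cdot 3 = \frac{91}{6} \cdot 3 = \frac{91}{2}$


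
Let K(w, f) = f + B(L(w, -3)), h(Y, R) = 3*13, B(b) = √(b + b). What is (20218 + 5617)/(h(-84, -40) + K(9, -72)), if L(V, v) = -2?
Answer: -852555/1093 - 51670*I/1093 ≈ -780.01 - 47.274*I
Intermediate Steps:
B(b) = √2*√b (B(b) = √(2*b) = √2*√b)
h(Y, R) = 39
K(w, f) = f + 2*I (K(w, f) = f + √2*√(-2) = f + √2*(I*√2) = f + 2*I)
(20218 + 5617)/(h(-84, -40) + K(9, -72)) = (20218 + 5617)/(39 + (-72 + 2*I)) = 25835/(-33 + 2*I) = 25835*((-33 - 2*I)/1093) = 25835*(-33 - 2*I)/1093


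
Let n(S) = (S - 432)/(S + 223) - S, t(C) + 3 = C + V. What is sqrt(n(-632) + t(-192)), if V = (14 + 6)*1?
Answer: sqrt(76882593)/409 ≈ 21.438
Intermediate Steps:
V = 20 (V = 20*1 = 20)
t(C) = 17 + C (t(C) = -3 + (C + 20) = -3 + (20 + C) = 17 + C)
n(S) = -S + (-432 + S)/(223 + S) (n(S) = (-432 + S)/(223 + S) - S = -S + (-432 + S)/(223 + S))
sqrt(n(-632) + t(-192)) = sqrt((-432 - 1*(-632)**2 - 222*(-632))/(223 - 632) + (17 - 192)) = sqrt((-432 - 1*399424 + 140304)/(-409) - 175) = sqrt(-(-432 - 399424 + 140304)/409 - 175) = sqrt(-1/409*(-259552) - 175) = sqrt(259552/409 - 175) = sqrt(187977/409) = sqrt(76882593)/409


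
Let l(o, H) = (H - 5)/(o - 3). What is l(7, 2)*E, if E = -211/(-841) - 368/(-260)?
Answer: -273261/218660 ≈ -1.2497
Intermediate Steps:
l(o, H) = (-5 + H)/(-3 + o)
E = 91087/54665 (E = -211*(-1/841) - 368*(-1/260) = 211/841 + 92/65 = 91087/54665 ≈ 1.6663)
l(7, 2)*E = ((-5 + 2)/(-3 + 7))*(91087/54665) = (-3/4)*(91087/54665) = ((1/4)*(-3))*(91087/54665) = -3/4*91087/54665 = -273261/218660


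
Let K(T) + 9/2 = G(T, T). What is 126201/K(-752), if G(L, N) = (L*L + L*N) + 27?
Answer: 252402/2262061 ≈ 0.11158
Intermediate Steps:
G(L, N) = 27 + L² + L*N (G(L, N) = (L² + L*N) + 27 = 27 + L² + L*N)
K(T) = 45/2 + 2*T² (K(T) = -9/2 + (27 + T² + T*T) = -9/2 + (27 + T² + T²) = -9/2 + (27 + 2*T²) = 45/2 + 2*T²)
126201/K(-752) = 126201/(45/2 + 2*(-752)²) = 126201/(45/2 + 2*565504) = 126201/(45/2 + 1131008) = 126201/(2262061/2) = 126201*(2/2262061) = 252402/2262061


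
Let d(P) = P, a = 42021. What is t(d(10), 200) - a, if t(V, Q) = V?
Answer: -42011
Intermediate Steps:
t(d(10), 200) - a = 10 - 1*42021 = 10 - 42021 = -42011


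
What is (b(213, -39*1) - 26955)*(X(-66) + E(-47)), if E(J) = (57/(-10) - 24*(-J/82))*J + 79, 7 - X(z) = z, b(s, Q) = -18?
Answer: -11793647547/410 ≈ -2.8765e+7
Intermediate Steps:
X(z) = 7 - z
E(J) = 79 + J*(-57/10 + 12*J/41) (E(J) = (57*(-⅒) - (-12)*J/41)*J + 79 = (-57/10 + 12*J/41)*J + 79 = J*(-57/10 + 12*J/41) + 79 = 79 + J*(-57/10 + 12*J/41))
(b(213, -39*1) - 26955)*(X(-66) + E(-47)) = (-18 - 26955)*((7 - 1*(-66)) + (79 - 57/10*(-47) + (12/41)*(-47)²)) = -26973*((7 + 66) + (79 + 2679/10 + (12/41)*2209)) = -26973*(73 + (79 + 2679/10 + 26508/41)) = -26973*(73 + 407309/410) = -26973*437239/410 = -11793647547/410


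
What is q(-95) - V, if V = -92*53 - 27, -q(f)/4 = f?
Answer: 5283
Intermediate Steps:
q(f) = -4*f
V = -4903 (V = -4876 - 27 = -4903)
q(-95) - V = -4*(-95) - 1*(-4903) = 380 + 4903 = 5283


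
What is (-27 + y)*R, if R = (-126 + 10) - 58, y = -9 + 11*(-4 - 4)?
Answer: 21576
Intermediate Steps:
y = -97 (y = -9 + 11*(-8) = -9 - 88 = -97)
R = -174 (R = -116 - 58 = -174)
(-27 + y)*R = (-27 - 97)*(-174) = -124*(-174) = 21576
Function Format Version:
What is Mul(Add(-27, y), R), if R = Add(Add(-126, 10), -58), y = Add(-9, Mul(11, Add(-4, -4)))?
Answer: 21576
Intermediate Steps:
y = -97 (y = Add(-9, Mul(11, -8)) = Add(-9, -88) = -97)
R = -174 (R = Add(-116, -58) = -174)
Mul(Add(-27, y), R) = Mul(Add(-27, -97), -174) = Mul(-124, -174) = 21576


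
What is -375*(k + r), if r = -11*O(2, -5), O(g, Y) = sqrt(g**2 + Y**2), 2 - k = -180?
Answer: -68250 + 4125*sqrt(29) ≈ -46036.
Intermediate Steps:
k = 182 (k = 2 - 1*(-180) = 2 + 180 = 182)
O(g, Y) = sqrt(Y**2 + g**2)
r = -11*sqrt(29) (r = -11*sqrt((-5)**2 + 2**2) = -11*sqrt(25 + 4) = -11*sqrt(29) ≈ -59.237)
-375*(k + r) = -375*(182 - 11*sqrt(29)) = -68250 + 4125*sqrt(29)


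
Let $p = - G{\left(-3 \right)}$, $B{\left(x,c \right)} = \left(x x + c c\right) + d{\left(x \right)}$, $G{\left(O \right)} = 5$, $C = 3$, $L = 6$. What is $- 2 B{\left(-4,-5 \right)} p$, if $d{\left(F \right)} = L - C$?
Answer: $440$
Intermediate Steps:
$d{\left(F \right)} = 3$ ($d{\left(F \right)} = 6 - 3 = 3$)
$B{\left(x,c \right)} = 3 + c^{2} + x^{2}$ ($B{\left(x,c \right)} = \left(x x + c c\right) + 3 = \left(x^{2} + c^{2}\right) + 3 = \left(c^{2} + x^{2}\right) + 3 = 3 + c^{2} + x^{2}$)
$p = -5$ ($p = \left(-1\right) 5 = -5$)
$- 2 B{\left(-4,-5 \right)} p = - 2 \left(3 + \left(-5\right)^{2} + \left(-4\right)^{2}\right) \left(-5\right) = - 2 \left(3 + 25 + 16\right) \left(-5\right) = \left(-2\right) 44 \left(-5\right) = \left(-88\right) \left(-5\right) = 440$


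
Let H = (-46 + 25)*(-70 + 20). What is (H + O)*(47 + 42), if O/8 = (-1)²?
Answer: 94162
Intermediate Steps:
H = 1050 (H = -21*(-50) = 1050)
O = 8 (O = 8*(-1)² = 8*1 = 8)
(H + O)*(47 + 42) = (1050 + 8)*(47 + 42) = 1058*89 = 94162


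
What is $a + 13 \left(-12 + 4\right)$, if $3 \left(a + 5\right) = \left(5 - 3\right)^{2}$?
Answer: $- \frac{323}{3} \approx -107.67$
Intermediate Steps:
$a = - \frac{11}{3}$ ($a = -5 + \frac{\left(5 - 3\right)^{2}}{3} = -5 + \frac{2^{2}}{3} = -5 + \frac{1}{3} \cdot 4 = -5 + \frac{4}{3} = - \frac{11}{3} \approx -3.6667$)
$a + 13 \left(-12 + 4\right) = - \frac{11}{3} + 13 \left(-12 + 4\right) = - \frac{11}{3} + 13 \left(-8\right) = - \frac{11}{3} - 104 = - \frac{323}{3}$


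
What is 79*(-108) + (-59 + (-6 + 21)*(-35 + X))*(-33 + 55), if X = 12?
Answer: -17420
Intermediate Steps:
79*(-108) + (-59 + (-6 + 21)*(-35 + X))*(-33 + 55) = 79*(-108) + (-59 + (-6 + 21)*(-35 + 12))*(-33 + 55) = -8532 + (-59 + 15*(-23))*22 = -8532 + (-59 - 345)*22 = -8532 - 404*22 = -8532 - 8888 = -17420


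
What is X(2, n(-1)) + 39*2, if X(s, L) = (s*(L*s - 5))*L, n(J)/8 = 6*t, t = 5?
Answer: 228078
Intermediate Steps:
n(J) = 240 (n(J) = 8*(6*5) = 8*30 = 240)
X(s, L) = L*s*(-5 + L*s) (X(s, L) = (s*(-5 + L*s))*L = L*s*(-5 + L*s))
X(2, n(-1)) + 39*2 = 240*2*(-5 + 240*2) + 39*2 = 240*2*(-5 + 480) + 78 = 240*2*475 + 78 = 228000 + 78 = 228078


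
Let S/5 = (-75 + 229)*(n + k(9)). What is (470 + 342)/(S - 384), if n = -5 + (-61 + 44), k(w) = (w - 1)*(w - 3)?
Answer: 203/4909 ≈ 0.041353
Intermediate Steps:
k(w) = (-1 + w)*(-3 + w)
n = -22 (n = -5 - 17 = -22)
S = 20020 (S = 5*((-75 + 229)*(-22 + (3 + 9² - 4*9))) = 5*(154*(-22 + (3 + 81 - 36))) = 5*(154*(-22 + 48)) = 5*(154*26) = 5*4004 = 20020)
(470 + 342)/(S - 384) = (470 + 342)/(20020 - 384) = 812/19636 = 812*(1/19636) = 203/4909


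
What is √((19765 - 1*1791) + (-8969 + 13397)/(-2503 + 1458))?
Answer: √19623430090/1045 ≈ 134.05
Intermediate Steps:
√((19765 - 1*1791) + (-8969 + 13397)/(-2503 + 1458)) = √((19765 - 1791) + 4428/(-1045)) = √(17974 + 4428*(-1/1045)) = √(17974 - 4428/1045) = √(18778402/1045) = √19623430090/1045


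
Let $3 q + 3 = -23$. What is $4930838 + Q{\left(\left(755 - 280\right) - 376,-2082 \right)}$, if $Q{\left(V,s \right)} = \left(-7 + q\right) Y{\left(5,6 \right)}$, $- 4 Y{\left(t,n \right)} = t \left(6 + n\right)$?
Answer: $4931073$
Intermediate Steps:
$q = - \frac{26}{3}$ ($q = -1 + \frac{1}{3} \left(-23\right) = -1 - \frac{23}{3} = - \frac{26}{3} \approx -8.6667$)
$Y{\left(t,n \right)} = - \frac{t \left(6 + n\right)}{4}$
$Q{\left(V,s \right)} = 235$ ($Q{\left(V,s \right)} = \left(-7 - \frac{26}{3}\right) \left(\left(- \frac{1}{4}\right) 5 \left(6 + 6\right)\right) = - \frac{47 \left(\left(- \frac{1}{4}\right) 5 \cdot 12\right)}{3} = \left(- \frac{47}{3}\right) \left(-15\right) = 235$)
$4930838 + Q{\left(\left(755 - 280\right) - 376,-2082 \right)} = 4930838 + 235 = 4931073$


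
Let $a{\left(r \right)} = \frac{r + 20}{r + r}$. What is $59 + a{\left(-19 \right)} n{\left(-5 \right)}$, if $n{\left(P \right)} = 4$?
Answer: $\frac{1119}{19} \approx 58.895$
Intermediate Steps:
$a{\left(r \right)} = \frac{20 + r}{2 r}$
$59 + a{\left(-19 \right)} n{\left(-5 \right)} = 59 + \frac{20 - 19}{2 \left(-19\right)} 4 = 59 + \frac{1}{2} \left(- \frac{1}{19}\right) 1 \cdot 4 = 59 - \frac{2}{19} = \frac{1119}{19}$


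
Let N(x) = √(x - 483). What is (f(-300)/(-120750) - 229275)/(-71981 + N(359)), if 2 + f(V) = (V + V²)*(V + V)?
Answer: 142065487019092/44688406183125 + 27631136248*I*√31/312818843281875 ≈ 3.179 + 0.0004918*I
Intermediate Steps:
f(V) = -2 + 2*V*(V + V²) (f(V) = -2 + (V + V²)*(V + V) = -2 + (V + V²)*(2*V) = -2 + 2*V*(V + V²))
N(x) = √(-483 + x)
(f(-300)/(-120750) - 229275)/(-71981 + N(359)) = ((-2 + 2*(-300)² + 2*(-300)³)/(-120750) - 229275)/(-71981 + √(-483 + 359)) = ((-2 + 2*90000 + 2*(-27000000))*(-1/120750) - 229275)/(-71981 + √(-124)) = ((-2 + 180000 - 54000000)*(-1/120750) - 229275)/(-71981 + 2*I*√31) = (-53820002*(-1/120750) - 229275)/(-71981 + 2*I*√31) = (26910001/60375 - 229275)/(-71981 + 2*I*√31) = -13815568124/(60375*(-71981 + 2*I*√31))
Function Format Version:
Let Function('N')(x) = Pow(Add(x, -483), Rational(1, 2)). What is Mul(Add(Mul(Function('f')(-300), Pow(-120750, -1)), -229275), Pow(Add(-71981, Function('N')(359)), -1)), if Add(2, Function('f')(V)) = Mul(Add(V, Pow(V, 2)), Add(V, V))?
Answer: Add(Rational(142065487019092, 44688406183125), Mul(Rational(27631136248, 312818843281875), I, Pow(31, Rational(1, 2)))) ≈ Add(3.1790, Mul(0.00049180, I))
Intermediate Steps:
Function('f')(V) = Add(-2, Mul(2, V, Add(V, Pow(V, 2)))) (Function('f')(V) = Add(-2, Mul(Add(V, Pow(V, 2)), Add(V, V))) = Add(-2, Mul(Add(V, Pow(V, 2)), Mul(2, V))) = Add(-2, Mul(2, V, Add(V, Pow(V, 2)))))
Function('N')(x) = Pow(Add(-483, x), Rational(1, 2))
Mul(Add(Mul(Function('f')(-300), Pow(-120750, -1)), -229275), Pow(Add(-71981, Function('N')(359)), -1)) = Mul(Add(Mul(Add(-2, Mul(2, Pow(-300, 2)), Mul(2, Pow(-300, 3))), Pow(-120750, -1)), -229275), Pow(Add(-71981, Pow(Add(-483, 359), Rational(1, 2))), -1)) = Mul(Add(Mul(Add(-2, Mul(2, 90000), Mul(2, -27000000)), Rational(-1, 120750)), -229275), Pow(Add(-71981, Pow(-124, Rational(1, 2))), -1)) = Mul(Add(Mul(Add(-2, 180000, -54000000), Rational(-1, 120750)), -229275), Pow(Add(-71981, Mul(2, I, Pow(31, Rational(1, 2)))), -1)) = Mul(Add(Mul(-53820002, Rational(-1, 120750)), -229275), Pow(Add(-71981, Mul(2, I, Pow(31, Rational(1, 2)))), -1)) = Mul(Add(Rational(26910001, 60375), -229275), Pow(Add(-71981, Mul(2, I, Pow(31, Rational(1, 2)))), -1)) = Mul(Rational(-13815568124, 60375), Pow(Add(-71981, Mul(2, I, Pow(31, Rational(1, 2)))), -1))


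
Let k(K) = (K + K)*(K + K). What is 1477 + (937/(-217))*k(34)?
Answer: -4012179/217 ≈ -18489.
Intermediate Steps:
k(K) = 4*K² (k(K) = (2*K)*(2*K) = 4*K²)
1477 + (937/(-217))*k(34) = 1477 + (937/(-217))*(4*34²) = 1477 + (937*(-1/217))*(4*1156) = 1477 - 937/217*4624 = 1477 - 4332688/217 = -4012179/217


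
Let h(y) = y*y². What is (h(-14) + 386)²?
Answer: 5560164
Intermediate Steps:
h(y) = y³
(h(-14) + 386)² = ((-14)³ + 386)² = (-2744 + 386)² = (-2358)² = 5560164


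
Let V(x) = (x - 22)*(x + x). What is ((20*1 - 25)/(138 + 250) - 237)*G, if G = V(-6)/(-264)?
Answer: 643727/2134 ≈ 301.65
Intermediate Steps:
V(x) = 2*x*(-22 + x) (V(x) = (-22 + x)*(2*x) = 2*x*(-22 + x))
G = -14/11 (G = (2*(-6)*(-22 - 6))/(-264) = (2*(-6)*(-28))*(-1/264) = 336*(-1/264) = -14/11 ≈ -1.2727)
((20*1 - 25)/(138 + 250) - 237)*G = ((20*1 - 25)/(138 + 250) - 237)*(-14/11) = ((20 - 25)/388 - 237)*(-14/11) = (-5*1/388 - 237)*(-14/11) = (-5/388 - 237)*(-14/11) = -91961/388*(-14/11) = 643727/2134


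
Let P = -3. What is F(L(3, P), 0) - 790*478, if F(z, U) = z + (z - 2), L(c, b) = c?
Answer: -377616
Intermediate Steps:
F(z, U) = -2 + 2*z (F(z, U) = z + (-2 + z) = -2 + 2*z)
F(L(3, P), 0) - 790*478 = (-2 + 2*3) - 790*478 = (-2 + 6) - 377620 = 4 - 377620 = -377616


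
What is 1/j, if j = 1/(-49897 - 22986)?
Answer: -72883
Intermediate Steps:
j = -1/72883 (j = 1/(-72883) = -1/72883 ≈ -1.3721e-5)
1/j = 1/(-1/72883) = -72883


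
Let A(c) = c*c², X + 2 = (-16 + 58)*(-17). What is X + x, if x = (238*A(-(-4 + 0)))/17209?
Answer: -12306412/17209 ≈ -715.12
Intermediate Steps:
X = -716 (X = -2 + (-16 + 58)*(-17) = -2 + 42*(-17) = -2 - 714 = -716)
A(c) = c³
x = 15232/17209 (x = (238*(-(-4 + 0))³)/17209 = (238*(-1*(-4))³)*(1/17209) = (238*4³)*(1/17209) = (238*64)*(1/17209) = 15232*(1/17209) = 15232/17209 ≈ 0.88512)
X + x = -716 + 15232/17209 = -12306412/17209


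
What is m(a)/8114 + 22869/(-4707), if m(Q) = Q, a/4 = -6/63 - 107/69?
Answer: -1659999947/341611571 ≈ -4.8593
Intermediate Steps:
a = -1060/161 (a = 4*(-6/63 - 107/69) = 4*(-6*1/63 - 107*1/69) = 4*(-2/21 - 107/69) = 4*(-265/161) = -1060/161 ≈ -6.5838)
m(a)/8114 + 22869/(-4707) = -1060/161/8114 + 22869/(-4707) = -1060/161*1/8114 + 22869*(-1/4707) = -530/653177 - 2541/523 = -1659999947/341611571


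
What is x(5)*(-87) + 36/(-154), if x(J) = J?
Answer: -33513/77 ≈ -435.23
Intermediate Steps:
x(5)*(-87) + 36/(-154) = 5*(-87) + 36/(-154) = -435 + 36*(-1/154) = -435 - 18/77 = -33513/77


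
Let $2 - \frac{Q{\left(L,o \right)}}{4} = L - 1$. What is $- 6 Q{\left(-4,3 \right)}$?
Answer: $-168$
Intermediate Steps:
$Q{\left(L,o \right)} = 12 - 4 L$ ($Q{\left(L,o \right)} = 8 - 4 \left(L - 1\right) = 8 - 4 \left(-1 + L\right) = 8 - \left(-4 + 4 L\right) = 12 - 4 L$)
$- 6 Q{\left(-4,3 \right)} = - 6 \left(12 - -16\right) = - 6 \left(12 + 16\right) = \left(-6\right) 28 = -168$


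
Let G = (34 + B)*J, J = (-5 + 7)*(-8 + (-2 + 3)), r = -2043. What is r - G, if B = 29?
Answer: -1161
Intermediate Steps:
J = -14 (J = 2*(-8 + 1) = 2*(-7) = -14)
G = -882 (G = (34 + 29)*(-14) = 63*(-14) = -882)
r - G = -2043 - 1*(-882) = -2043 + 882 = -1161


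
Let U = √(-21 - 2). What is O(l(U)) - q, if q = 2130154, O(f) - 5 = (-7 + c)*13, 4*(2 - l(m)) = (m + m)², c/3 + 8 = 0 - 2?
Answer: -2130630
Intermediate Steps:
c = -30 (c = -24 + 3*(0 - 2) = -24 + 3*(-2) = -24 - 6 = -30)
U = I*√23 (U = √(-23) = I*√23 ≈ 4.7958*I)
l(m) = 2 - m² (l(m) = 2 - (m + m)²/4 = 2 - 4*m²/4 = 2 - m²)
O(f) = -476 (O(f) = 5 + (-7 - 30)*13 = 5 - 37*13 = 5 - 481 = -476)
O(l(U)) - q = -476 - 1*2130154 = -476 - 2130154 = -2130630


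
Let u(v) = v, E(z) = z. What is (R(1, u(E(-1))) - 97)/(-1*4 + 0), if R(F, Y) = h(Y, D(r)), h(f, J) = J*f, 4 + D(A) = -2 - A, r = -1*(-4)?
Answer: 87/4 ≈ 21.750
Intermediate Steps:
r = 4
D(A) = -6 - A (D(A) = -4 + (-2 - A) = -6 - A)
R(F, Y) = -10*Y (R(F, Y) = (-6 - 1*4)*Y = (-6 - 4)*Y = -10*Y)
(R(1, u(E(-1))) - 97)/(-1*4 + 0) = (-10*(-1) - 97)/(-1*4 + 0) = (10 - 97)/(-4 + 0) = -87/(-4) = -¼*(-87) = 87/4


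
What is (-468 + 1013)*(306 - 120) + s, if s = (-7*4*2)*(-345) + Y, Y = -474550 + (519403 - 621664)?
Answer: -456121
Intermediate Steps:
Y = -576811 (Y = -474550 - 102261 = -576811)
s = -557491 (s = (-7*4*2)*(-345) - 576811 = -28*2*(-345) - 576811 = -56*(-345) - 576811 = 19320 - 576811 = -557491)
(-468 + 1013)*(306 - 120) + s = (-468 + 1013)*(306 - 120) - 557491 = 545*186 - 557491 = 101370 - 557491 = -456121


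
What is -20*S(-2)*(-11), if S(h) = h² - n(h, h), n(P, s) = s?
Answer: 1320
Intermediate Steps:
S(h) = h² - h
-20*S(-2)*(-11) = -(-40)*(-1 - 2)*(-11) = -(-40)*(-3)*(-11) = -20*6*(-11) = -120*(-11) = 1320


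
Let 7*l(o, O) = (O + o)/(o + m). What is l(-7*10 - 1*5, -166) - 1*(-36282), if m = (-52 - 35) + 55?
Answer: 27175459/749 ≈ 36282.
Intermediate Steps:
m = -32 (m = -87 + 55 = -32)
l(o, O) = (O + o)/(7*(-32 + o)) (l(o, O) = ((O + o)/(o - 32))/7 = ((O + o)/(-32 + o))/7 = (O + o)/(7*(-32 + o)))
l(-7*10 - 1*5, -166) - 1*(-36282) = (-166 + (-7*10 - 1*5))/(7*(-32 + (-7*10 - 1*5))) - 1*(-36282) = (-166 + (-70 - 5))/(7*(-32 + (-70 - 5))) + 36282 = (-166 - 75)/(7*(-32 - 75)) + 36282 = (⅐)*(-241)/(-107) + 36282 = (⅐)*(-1/107)*(-241) + 36282 = 241/749 + 36282 = 27175459/749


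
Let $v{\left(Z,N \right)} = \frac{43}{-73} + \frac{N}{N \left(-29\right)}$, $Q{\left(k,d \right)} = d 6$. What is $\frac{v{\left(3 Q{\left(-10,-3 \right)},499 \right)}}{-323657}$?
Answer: $\frac{1320}{685181869} \approx 1.9265 \cdot 10^{-6}$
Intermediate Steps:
$Q{\left(k,d \right)} = 6 d$
$v{\left(Z,N \right)} = - \frac{1320}{2117}$ ($v{\left(Z,N \right)} = 43 \left(- \frac{1}{73}\right) + \frac{N}{\left(-29\right) N} = - \frac{43}{73} + N \left(- \frac{1}{29 N}\right) = - \frac{43}{73} - \frac{1}{29} = - \frac{1320}{2117}$)
$\frac{v{\left(3 Q{\left(-10,-3 \right)},499 \right)}}{-323657} = - \frac{1320}{2117 \left(-323657\right)} = \left(- \frac{1320}{2117}\right) \left(- \frac{1}{323657}\right) = \frac{1320}{685181869}$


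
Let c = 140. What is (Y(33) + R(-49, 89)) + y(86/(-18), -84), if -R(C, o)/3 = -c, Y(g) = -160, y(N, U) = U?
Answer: 176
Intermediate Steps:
R(C, o) = 420 (R(C, o) = -(-3)*140 = -3*(-140) = 420)
(Y(33) + R(-49, 89)) + y(86/(-18), -84) = (-160 + 420) - 84 = 260 - 84 = 176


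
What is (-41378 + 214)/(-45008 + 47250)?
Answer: -20582/1121 ≈ -18.360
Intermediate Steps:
(-41378 + 214)/(-45008 + 47250) = -41164/2242 = -41164*1/2242 = -20582/1121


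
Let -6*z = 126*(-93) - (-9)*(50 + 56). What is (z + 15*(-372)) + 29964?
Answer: 26178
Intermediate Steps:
z = 1794 (z = -(126*(-93) - (-9)*(50 + 56))/6 = -(-11718 - (-9)*106)/6 = -(-11718 - 1*(-954))/6 = -(-11718 + 954)/6 = -⅙*(-10764) = 1794)
(z + 15*(-372)) + 29964 = (1794 + 15*(-372)) + 29964 = (1794 - 5580) + 29964 = -3786 + 29964 = 26178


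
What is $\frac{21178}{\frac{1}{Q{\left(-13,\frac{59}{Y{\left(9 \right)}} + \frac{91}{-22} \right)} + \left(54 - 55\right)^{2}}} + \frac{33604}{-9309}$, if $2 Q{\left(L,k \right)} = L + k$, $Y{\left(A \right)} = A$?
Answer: $- \frac{55827394097}{614394} \approx -90866.0$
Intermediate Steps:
$Q{\left(L,k \right)} = \frac{L}{2} + \frac{k}{2}$ ($Q{\left(L,k \right)} = \frac{L + k}{2} = \frac{L}{2} + \frac{k}{2}$)
$\frac{21178}{\frac{1}{Q{\left(-13,\frac{59}{Y{\left(9 \right)}} + \frac{91}{-22} \right)} + \left(54 - 55\right)^{2}}} + \frac{33604}{-9309} = \frac{21178}{\frac{1}{\left(\frac{1}{2} \left(-13\right) + \frac{\frac{59}{9} + \frac{91}{-22}}{2}\right) + \left(54 - 55\right)^{2}}} + \frac{33604}{-9309} = \frac{21178}{\frac{1}{\left(- \frac{13}{2} + \frac{59 \cdot \frac{1}{9} + 91 \left(- \frac{1}{22}\right)}{2}\right) + \left(-1\right)^{2}}} + 33604 \left(- \frac{1}{9309}\right) = \frac{21178}{\frac{1}{\left(- \frac{13}{2} + \frac{\frac{59}{9} - \frac{91}{22}}{2}\right) + 1}} - \frac{33604}{9309} = \frac{21178}{\frac{1}{\left(- \frac{13}{2} + \frac{1}{2} \cdot \frac{479}{198}\right) + 1}} - \frac{33604}{9309} = \frac{21178}{\frac{1}{\left(- \frac{13}{2} + \frac{479}{396}\right) + 1}} - \frac{33604}{9309} = \frac{21178}{\frac{1}{- \frac{2095}{396} + 1}} - \frac{33604}{9309} = \frac{21178}{\frac{1}{- \frac{1699}{396}}} - \frac{33604}{9309} = \frac{21178}{- \frac{396}{1699}} - \frac{33604}{9309} = 21178 \left(- \frac{1699}{396}\right) - \frac{33604}{9309} = - \frac{17990711}{198} - \frac{33604}{9309} = - \frac{55827394097}{614394}$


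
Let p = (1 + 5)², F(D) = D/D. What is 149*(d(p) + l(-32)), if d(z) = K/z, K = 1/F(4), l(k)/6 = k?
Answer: -1029739/36 ≈ -28604.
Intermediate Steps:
F(D) = 1
l(k) = 6*k
K = 1 (K = 1/1 = 1)
p = 36 (p = 6² = 36)
d(z) = 1/z
149*(d(p) + l(-32)) = 149*(1/36 + 6*(-32)) = 149*(1/36 - 192) = 149*(-6911/36) = -1029739/36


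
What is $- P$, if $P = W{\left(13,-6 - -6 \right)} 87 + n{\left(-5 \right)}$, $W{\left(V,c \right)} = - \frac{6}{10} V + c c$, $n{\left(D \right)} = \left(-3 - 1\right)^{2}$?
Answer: $\frac{3313}{5} \approx 662.6$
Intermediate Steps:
$n{\left(D \right)} = 16$ ($n{\left(D \right)} = \left(-4\right)^{2} = 16$)
$W{\left(V,c \right)} = c^{2} - \frac{3 V}{5}$ ($W{\left(V,c \right)} = \left(-6\right) \frac{1}{10} V + c^{2} = - \frac{3 V}{5} + c^{2} = c^{2} - \frac{3 V}{5}$)
$P = - \frac{3313}{5}$ ($P = \left(\left(-6 - -6\right)^{2} - \frac{39}{5}\right) 87 + 16 = \left(\left(-6 + 6\right)^{2} - \frac{39}{5}\right) 87 + 16 = \left(0^{2} - \frac{39}{5}\right) 87 + 16 = \left(0 - \frac{39}{5}\right) 87 + 16 = \left(- \frac{39}{5}\right) 87 + 16 = - \frac{3393}{5} + 16 = - \frac{3313}{5} \approx -662.6$)
$- P = \left(-1\right) \left(- \frac{3313}{5}\right) = \frac{3313}{5}$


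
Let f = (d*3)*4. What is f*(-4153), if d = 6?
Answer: -299016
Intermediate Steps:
f = 72 (f = (6*3)*4 = 18*4 = 72)
f*(-4153) = 72*(-4153) = -299016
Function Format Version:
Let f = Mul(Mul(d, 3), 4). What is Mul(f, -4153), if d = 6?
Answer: -299016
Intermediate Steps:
f = 72 (f = Mul(Mul(6, 3), 4) = Mul(18, 4) = 72)
Mul(f, -4153) = Mul(72, -4153) = -299016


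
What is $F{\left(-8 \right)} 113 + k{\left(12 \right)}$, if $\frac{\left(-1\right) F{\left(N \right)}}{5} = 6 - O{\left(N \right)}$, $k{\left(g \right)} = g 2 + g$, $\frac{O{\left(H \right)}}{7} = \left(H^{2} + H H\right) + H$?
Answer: $471246$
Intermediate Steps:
$O{\left(H \right)} = 7 H + 14 H^{2}$ ($O{\left(H \right)} = 7 \left(\left(H^{2} + H H\right) + H\right) = 7 \left(\left(H^{2} + H^{2}\right) + H\right) = 7 \left(2 H^{2} + H\right) = 7 \left(H + 2 H^{2}\right) = 7 H + 14 H^{2}$)
$k{\left(g \right)} = 3 g$ ($k{\left(g \right)} = 2 g + g = 3 g$)
$F{\left(N \right)} = -30 + 35 N \left(1 + 2 N\right)$ ($F{\left(N \right)} = - 5 \left(6 - 7 N \left(1 + 2 N\right)\right) = -30 + 35 N \left(1 + 2 N\right)$)
$F{\left(-8 \right)} 113 + k{\left(12 \right)} = \left(-30 + 35 \left(-8\right) + 70 \left(-8\right)^{2}\right) 113 + 3 \cdot 12 = \left(-30 - 280 + 70 \cdot 64\right) 113 + 36 = \left(-30 - 280 + 4480\right) 113 + 36 = 4170 \cdot 113 + 36 = 471210 + 36 = 471246$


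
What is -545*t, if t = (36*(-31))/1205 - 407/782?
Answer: 148583023/188462 ≈ 788.40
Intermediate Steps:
t = -1363147/942310 (t = -1116*1/1205 - 407*1/782 = -1116/1205 - 407/782 = -1363147/942310 ≈ -1.4466)
-545*t = -545*(-1363147/942310) = 148583023/188462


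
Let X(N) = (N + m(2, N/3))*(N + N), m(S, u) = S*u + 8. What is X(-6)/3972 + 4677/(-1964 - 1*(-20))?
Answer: -514733/214488 ≈ -2.3998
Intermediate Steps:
m(S, u) = 8 + S*u
X(N) = 2*N*(8 + 5*N/3) (X(N) = (N + (8 + 2*(N/3)))*(N + N) = (N + (8 + 2*(N*(1/3))))*(2*N) = (N + (8 + 2*(N/3)))*(2*N) = (N + (8 + 2*N/3))*(2*N) = (8 + 5*N/3)*(2*N) = 2*N*(8 + 5*N/3))
X(-6)/3972 + 4677/(-1964 - 1*(-20)) = ((2/3)*(-6)*(24 + 5*(-6)))/3972 + 4677/(-1964 - 1*(-20)) = ((2/3)*(-6)*(24 - 30))*(1/3972) + 4677/(-1964 + 20) = ((2/3)*(-6)*(-6))*(1/3972) + 4677/(-1944) = 24*(1/3972) + 4677*(-1/1944) = 2/331 - 1559/648 = -514733/214488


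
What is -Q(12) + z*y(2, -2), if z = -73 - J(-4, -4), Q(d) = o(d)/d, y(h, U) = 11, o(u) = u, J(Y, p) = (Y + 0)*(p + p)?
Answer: -1156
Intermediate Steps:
J(Y, p) = 2*Y*p (J(Y, p) = Y*(2*p) = 2*Y*p)
Q(d) = 1 (Q(d) = d/d = 1)
z = -105 (z = -73 - 2*(-4)*(-4) = -73 - 1*32 = -73 - 32 = -105)
-Q(12) + z*y(2, -2) = -1*1 - 105*11 = -1 - 1155 = -1156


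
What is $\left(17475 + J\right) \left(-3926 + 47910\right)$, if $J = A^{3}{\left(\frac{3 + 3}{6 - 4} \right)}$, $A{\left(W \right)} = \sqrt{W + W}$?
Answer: $768620400 + 263904 \sqrt{6} \approx 7.6927 \cdot 10^{8}$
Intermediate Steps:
$A{\left(W \right)} = \sqrt{2} \sqrt{W}$ ($A{\left(W \right)} = \sqrt{2 W} = \sqrt{2} \sqrt{W}$)
$J = 6 \sqrt{6}$ ($J = \left(\sqrt{2} \sqrt{\frac{3 + 3}{6 - 4}}\right)^{3} = \left(\sqrt{2} \sqrt{\frac{6}{2}}\right)^{3} = \left(\sqrt{2} \sqrt{6 \cdot \frac{1}{2}}\right)^{3} = \left(\sqrt{2} \sqrt{3}\right)^{3} = \left(\sqrt{6}\right)^{3} = 6 \sqrt{6} \approx 14.697$)
$\left(17475 + J\right) \left(-3926 + 47910\right) = \left(17475 + 6 \sqrt{6}\right) \left(-3926 + 47910\right) = \left(17475 + 6 \sqrt{6}\right) 43984 = 768620400 + 263904 \sqrt{6}$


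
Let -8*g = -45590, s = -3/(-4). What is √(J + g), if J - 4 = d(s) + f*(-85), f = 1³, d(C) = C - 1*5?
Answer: √22454/2 ≈ 74.923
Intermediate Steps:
s = ¾ (s = -3*(-¼) = ¾ ≈ 0.75000)
d(C) = -5 + C (d(C) = C - 5 = -5 + C)
g = 22795/4 (g = -⅛*(-45590) = 22795/4 ≈ 5698.8)
f = 1
J = -341/4 (J = 4 + ((-5 + ¾) + 1*(-85)) = 4 + (-17/4 - 85) = 4 - 357/4 = -341/4 ≈ -85.250)
√(J + g) = √(-341/4 + 22795/4) = √(11227/2) = √22454/2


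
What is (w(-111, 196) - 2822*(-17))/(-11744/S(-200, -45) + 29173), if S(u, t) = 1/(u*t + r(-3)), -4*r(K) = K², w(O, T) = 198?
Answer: -48172/105640403 ≈ -0.00045600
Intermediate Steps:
r(K) = -K²/4
S(u, t) = 1/(-9/4 + t*u) (S(u, t) = 1/(u*t - ¼*(-3)²) = 1/(t*u - ¼*9) = 1/(t*u - 9/4) = 1/(-9/4 + t*u))
(w(-111, 196) - 2822*(-17))/(-11744/S(-200, -45) + 29173) = (198 - 2822*(-17))/(-11744/(4/(-9 + 4*(-45)*(-200))) + 29173) = (198 + 47974)/(-11744/(4/(-9 + 36000)) + 29173) = 48172/(-11744/(4/35991) + 29173) = 48172/(-11744/(4*(1/35991)) + 29173) = 48172/(-11744/4/35991 + 29173) = 48172/(-11744*35991/4 + 29173) = 48172/(-105669576 + 29173) = 48172/(-105640403) = 48172*(-1/105640403) = -48172/105640403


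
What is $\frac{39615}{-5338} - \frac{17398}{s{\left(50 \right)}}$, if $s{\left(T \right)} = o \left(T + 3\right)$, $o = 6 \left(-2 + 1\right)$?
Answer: $\frac{40136477}{848742} \approx 47.289$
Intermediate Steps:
$o = -6$ ($o = 6 \left(-1\right) = -6$)
$s{\left(T \right)} = -18 - 6 T$ ($s{\left(T \right)} = - 6 \left(T + 3\right) = - 6 \left(3 + T\right) = -18 - 6 T$)
$\frac{39615}{-5338} - \frac{17398}{s{\left(50 \right)}} = \frac{39615}{-5338} - \frac{17398}{-18 - 300} = 39615 \left(- \frac{1}{5338}\right) - \frac{17398}{-18 - 300} = - \frac{39615}{5338} - \frac{17398}{-318} = - \frac{39615}{5338} - - \frac{8699}{159} = - \frac{39615}{5338} + \frac{8699}{159} = \frac{40136477}{848742}$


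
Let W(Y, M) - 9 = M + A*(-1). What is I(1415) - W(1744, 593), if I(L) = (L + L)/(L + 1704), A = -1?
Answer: -1877927/3119 ≈ -602.09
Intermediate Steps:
W(Y, M) = 10 + M (W(Y, M) = 9 + (M - 1*(-1)) = 9 + (M + 1) = 9 + (1 + M) = 10 + M)
I(L) = 2*L/(1704 + L) (I(L) = (2*L)/(1704 + L) = 2*L/(1704 + L))
I(1415) - W(1744, 593) = 2*1415/(1704 + 1415) - (10 + 593) = 2*1415/3119 - 1*603 = 2*1415*(1/3119) - 603 = 2830/3119 - 603 = -1877927/3119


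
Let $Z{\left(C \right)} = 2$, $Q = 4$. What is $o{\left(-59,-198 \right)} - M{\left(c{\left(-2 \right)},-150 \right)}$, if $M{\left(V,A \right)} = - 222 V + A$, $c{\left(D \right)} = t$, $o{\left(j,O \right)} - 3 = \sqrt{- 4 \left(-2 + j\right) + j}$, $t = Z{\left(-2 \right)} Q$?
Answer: $1929 + \sqrt{185} \approx 1942.6$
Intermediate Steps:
$t = 8$ ($t = 2 \cdot 4 = 8$)
$o{\left(j,O \right)} = 3 + \sqrt{8 - 3 j}$ ($o{\left(j,O \right)} = 3 + \sqrt{- 4 \left(-2 + j\right) + j} = 3 + \sqrt{\left(8 - 4 j\right) + j} = 3 + \sqrt{8 - 3 j}$)
$c{\left(D \right)} = 8$
$M{\left(V,A \right)} = A - 222 V$
$o{\left(-59,-198 \right)} - M{\left(c{\left(-2 \right)},-150 \right)} = \left(3 + \sqrt{8 - -177}\right) - \left(-150 - 1776\right) = \left(3 + \sqrt{8 + 177}\right) - \left(-150 - 1776\right) = \left(3 + \sqrt{185}\right) - -1926 = \left(3 + \sqrt{185}\right) + 1926 = 1929 + \sqrt{185}$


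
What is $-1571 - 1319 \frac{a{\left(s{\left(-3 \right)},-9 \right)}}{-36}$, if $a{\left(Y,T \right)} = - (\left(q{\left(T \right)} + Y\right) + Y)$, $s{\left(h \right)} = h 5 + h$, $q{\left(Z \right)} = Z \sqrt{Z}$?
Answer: $-252 + \frac{3957 i}{4} \approx -252.0 + 989.25 i$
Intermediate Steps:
$q{\left(Z \right)} = Z^{\frac{3}{2}}$
$s{\left(h \right)} = 6 h$ ($s{\left(h \right)} = 5 h + h = 6 h$)
$a{\left(Y,T \right)} = - T^{\frac{3}{2}} - 2 Y$ ($a{\left(Y,T \right)} = - (\left(T^{\frac{3}{2}} + Y\right) + Y) = - (\left(Y + T^{\frac{3}{2}}\right) + Y) = - (T^{\frac{3}{2}} + 2 Y) = - T^{\frac{3}{2}} - 2 Y$)
$-1571 - 1319 \frac{a{\left(s{\left(-3 \right)},-9 \right)}}{-36} = -1571 - 1319 \frac{- \left(-9\right)^{\frac{3}{2}} - 2 \cdot 6 \left(-3\right)}{-36} = -1571 - 1319 \left(- \left(-27\right) i - -36\right) \left(- \frac{1}{36}\right) = -1571 - 1319 \left(27 i + 36\right) \left(- \frac{1}{36}\right) = -1571 - 1319 \left(36 + 27 i\right) \left(- \frac{1}{36}\right) = -1571 - 1319 \left(-1 - \frac{3 i}{4}\right) = -1571 + \left(1319 + \frac{3957 i}{4}\right) = -252 + \frac{3957 i}{4}$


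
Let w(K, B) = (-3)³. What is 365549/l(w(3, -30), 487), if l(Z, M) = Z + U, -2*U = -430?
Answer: 365549/188 ≈ 1944.4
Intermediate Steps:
w(K, B) = -27
U = 215 (U = -½*(-430) = 215)
l(Z, M) = 215 + Z (l(Z, M) = Z + 215 = 215 + Z)
365549/l(w(3, -30), 487) = 365549/(215 - 27) = 365549/188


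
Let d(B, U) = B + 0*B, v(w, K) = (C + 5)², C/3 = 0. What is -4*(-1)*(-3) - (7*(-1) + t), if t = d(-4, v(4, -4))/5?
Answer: -21/5 ≈ -4.2000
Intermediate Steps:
C = 0 (C = 3*0 = 0)
v(w, K) = 25 (v(w, K) = (0 + 5)² = 5² = 25)
d(B, U) = B (d(B, U) = B + 0 = B)
t = -⅘ (t = -4/5 = -4*⅕ = -⅘ ≈ -0.80000)
-4*(-1)*(-3) - (7*(-1) + t) = -4*(-1)*(-3) - (7*(-1) - ⅘) = 4*(-3) - (-7 - ⅘) = -12 - 1*(-39/5) = -12 + 39/5 = -21/5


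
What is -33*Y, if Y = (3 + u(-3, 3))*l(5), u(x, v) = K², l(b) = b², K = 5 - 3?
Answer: -5775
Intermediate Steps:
K = 2
u(x, v) = 4 (u(x, v) = 2² = 4)
Y = 175 (Y = (3 + 4)*5² = 7*25 = 175)
-33*Y = -33*175 = -5775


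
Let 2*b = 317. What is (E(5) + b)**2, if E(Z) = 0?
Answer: 100489/4 ≈ 25122.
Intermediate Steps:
b = 317/2 (b = (1/2)*317 = 317/2 ≈ 158.50)
(E(5) + b)**2 = (0 + 317/2)**2 = (317/2)**2 = 100489/4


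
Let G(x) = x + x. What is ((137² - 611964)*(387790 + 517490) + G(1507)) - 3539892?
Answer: -537011106478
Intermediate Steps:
G(x) = 2*x
((137² - 611964)*(387790 + 517490) + G(1507)) - 3539892 = ((137² - 611964)*(387790 + 517490) + 2*1507) - 3539892 = ((18769 - 611964)*905280 + 3014) - 3539892 = (-593195*905280 + 3014) - 3539892 = (-537007569600 + 3014) - 3539892 = -537007566586 - 3539892 = -537011106478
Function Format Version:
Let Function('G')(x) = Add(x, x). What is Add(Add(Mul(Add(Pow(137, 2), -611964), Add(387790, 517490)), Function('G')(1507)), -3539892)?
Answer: -537011106478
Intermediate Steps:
Function('G')(x) = Mul(2, x)
Add(Add(Mul(Add(Pow(137, 2), -611964), Add(387790, 517490)), Function('G')(1507)), -3539892) = Add(Add(Mul(Add(Pow(137, 2), -611964), Add(387790, 517490)), Mul(2, 1507)), -3539892) = Add(Add(Mul(Add(18769, -611964), 905280), 3014), -3539892) = Add(Add(Mul(-593195, 905280), 3014), -3539892) = Add(Add(-537007569600, 3014), -3539892) = Add(-537007566586, -3539892) = -537011106478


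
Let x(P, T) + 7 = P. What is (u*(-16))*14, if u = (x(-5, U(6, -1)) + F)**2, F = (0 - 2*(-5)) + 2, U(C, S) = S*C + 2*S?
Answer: 0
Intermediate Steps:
U(C, S) = 2*S + C*S (U(C, S) = C*S + 2*S = 2*S + C*S)
x(P, T) = -7 + P
F = 12 (F = (0 + 10) + 2 = 10 + 2 = 12)
u = 0 (u = ((-7 - 5) + 12)**2 = (-12 + 12)**2 = 0**2 = 0)
(u*(-16))*14 = (0*(-16))*14 = 0*14 = 0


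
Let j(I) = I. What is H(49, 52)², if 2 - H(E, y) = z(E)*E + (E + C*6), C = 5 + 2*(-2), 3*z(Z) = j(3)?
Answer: 10404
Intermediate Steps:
z(Z) = 1 (z(Z) = (⅓)*3 = 1)
C = 1 (C = 5 - 4 = 1)
H(E, y) = -4 - 2*E (H(E, y) = 2 - (1*E + (E + 1*6)) = 2 - (E + (E + 6)) = 2 - (E + (6 + E)) = 2 - (6 + 2*E) = 2 + (-6 - 2*E) = -4 - 2*E)
H(49, 52)² = (-4 - 2*49)² = (-4 - 98)² = (-102)² = 10404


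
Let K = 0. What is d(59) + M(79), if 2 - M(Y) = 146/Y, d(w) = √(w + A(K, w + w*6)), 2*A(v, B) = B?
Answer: 12/79 + 3*√118/2 ≈ 16.446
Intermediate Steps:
A(v, B) = B/2
d(w) = 3*√2*√w/2 (d(w) = √(w + (w + w*6)/2) = √(w + (w + 6*w)/2) = √(w + (7*w)/2) = √(w + 7*w/2) = √(9*w/2) = 3*√2*√w/2)
M(Y) = 2 - 146/Y
d(59) + M(79) = 3*√2*√59/2 + (2 - 146/79) = 3*√118/2 + (2 - 146*1/79) = 3*√118/2 + (2 - 146/79) = 3*√118/2 + 12/79 = 12/79 + 3*√118/2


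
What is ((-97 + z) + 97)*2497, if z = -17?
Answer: -42449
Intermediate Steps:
((-97 + z) + 97)*2497 = ((-97 - 17) + 97)*2497 = (-114 + 97)*2497 = -17*2497 = -42449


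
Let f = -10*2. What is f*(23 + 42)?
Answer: -1300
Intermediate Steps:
f = -20
f*(23 + 42) = -20*(23 + 42) = -20*65 = -1300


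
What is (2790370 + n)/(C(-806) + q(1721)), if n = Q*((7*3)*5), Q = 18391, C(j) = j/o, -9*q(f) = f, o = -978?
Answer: -6926330475/279314 ≈ -24798.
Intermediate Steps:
q(f) = -f/9
C(j) = -j/978 (C(j) = j/(-978) = j*(-1/978) = -j/978)
n = 1931055 (n = 18391*((7*3)*5) = 18391*(21*5) = 18391*105 = 1931055)
(2790370 + n)/(C(-806) + q(1721)) = (2790370 + 1931055)/(-1/978*(-806) - ⅑*1721) = 4721425/(403/489 - 1721/9) = 4721425/(-279314/1467) = 4721425*(-1467/279314) = -6926330475/279314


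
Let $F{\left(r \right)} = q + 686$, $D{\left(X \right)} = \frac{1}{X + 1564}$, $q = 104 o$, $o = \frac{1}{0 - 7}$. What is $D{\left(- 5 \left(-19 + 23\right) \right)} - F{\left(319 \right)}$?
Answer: $- \frac{7253705}{10808} \approx -671.14$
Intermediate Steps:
$o = - \frac{1}{7}$ ($o = \frac{1}{-7} = - \frac{1}{7} \approx -0.14286$)
$q = - \frac{104}{7}$ ($q = 104 \left(- \frac{1}{7}\right) = - \frac{104}{7} \approx -14.857$)
$D{\left(X \right)} = \frac{1}{1564 + X}$
$F{\left(r \right)} = \frac{4698}{7}$ ($F{\left(r \right)} = - \frac{104}{7} + 686 = \frac{4698}{7}$)
$D{\left(- 5 \left(-19 + 23\right) \right)} - F{\left(319 \right)} = \frac{1}{1564 - 5 \left(-19 + 23\right)} - \frac{4698}{7} = \frac{1}{1564 - 20} - \frac{4698}{7} = \frac{1}{1544} - \frac{4698}{7} = - \frac{7253705}{10808}$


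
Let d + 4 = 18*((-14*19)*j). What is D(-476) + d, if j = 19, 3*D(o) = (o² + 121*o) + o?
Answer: -34808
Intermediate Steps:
D(o) = o²/3 + 122*o/3 (D(o) = ((o² + 121*o) + o)/3 = (o² + 122*o)/3 = o²/3 + 122*o/3)
d = -90976 (d = -4 + 18*(-14*19*19) = -4 + 18*(-266*19) = -4 + 18*(-5054) = -4 - 90972 = -90976)
D(-476) + d = (⅓)*(-476)*(122 - 476) - 90976 = (⅓)*(-476)*(-354) - 90976 = 56168 - 90976 = -34808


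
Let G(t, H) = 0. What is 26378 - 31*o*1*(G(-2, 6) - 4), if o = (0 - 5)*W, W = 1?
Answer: 25758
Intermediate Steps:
o = -5 (o = (0 - 5)*1 = -5*1 = -5)
26378 - 31*o*1*(G(-2, 6) - 4) = 26378 - 31*(-5)*1*(0 - 4) = 26378 - (-155)*1*(-4) = 26378 - (-155)*(-4) = 26378 - 1*620 = 26378 - 620 = 25758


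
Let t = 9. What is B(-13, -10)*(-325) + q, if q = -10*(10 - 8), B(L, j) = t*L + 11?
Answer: 34430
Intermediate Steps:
B(L, j) = 11 + 9*L (B(L, j) = 9*L + 11 = 11 + 9*L)
q = -20 (q = -10*2 = -20)
B(-13, -10)*(-325) + q = (11 + 9*(-13))*(-325) - 20 = (11 - 117)*(-325) - 20 = -106*(-325) - 20 = 34450 - 20 = 34430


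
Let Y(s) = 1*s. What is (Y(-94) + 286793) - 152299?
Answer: 134400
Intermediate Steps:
Y(s) = s
(Y(-94) + 286793) - 152299 = (-94 + 286793) - 152299 = 286699 - 152299 = 134400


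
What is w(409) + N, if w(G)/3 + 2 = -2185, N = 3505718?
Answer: 3499157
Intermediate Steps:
w(G) = -6561 (w(G) = -6 + 3*(-2185) = -6 - 6555 = -6561)
w(409) + N = -6561 + 3505718 = 3499157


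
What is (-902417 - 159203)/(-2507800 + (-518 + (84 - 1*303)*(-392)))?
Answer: 106162/242247 ≈ 0.43824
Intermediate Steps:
(-902417 - 159203)/(-2507800 + (-518 + (84 - 1*303)*(-392))) = -1061620/(-2507800 + (-518 + (84 - 303)*(-392))) = -1061620/(-2507800 + (-518 - 219*(-392))) = -1061620/(-2507800 + (-518 + 85848)) = -1061620/(-2507800 + 85330) = -1061620/(-2422470) = -1061620*(-1/2422470) = 106162/242247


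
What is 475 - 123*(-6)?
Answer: 1213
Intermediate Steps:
475 - 123*(-6) = 475 + 738 = 1213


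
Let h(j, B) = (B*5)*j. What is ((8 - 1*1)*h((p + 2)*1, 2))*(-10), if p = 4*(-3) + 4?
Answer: 4200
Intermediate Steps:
p = -8 (p = -12 + 4 = -8)
h(j, B) = 5*B*j (h(j, B) = (5*B)*j = 5*B*j)
((8 - 1*1)*h((p + 2)*1, 2))*(-10) = ((8 - 1*1)*(5*2*((-8 + 2)*1)))*(-10) = ((8 - 1)*(5*2*(-6*1)))*(-10) = (7*(5*2*(-6)))*(-10) = (7*(-60))*(-10) = -420*(-10) = 4200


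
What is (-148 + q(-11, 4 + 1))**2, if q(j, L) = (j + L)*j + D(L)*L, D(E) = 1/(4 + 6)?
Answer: 26569/4 ≈ 6642.3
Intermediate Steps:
D(E) = 1/10
q(j, L) = L/10 + j*(L + j) (q(j, L) = (j + L)*j + L/10 = (L + j)*j + L/10 = j*(L + j) + L/10 = L/10 + j*(L + j))
(-148 + q(-11, 4 + 1))**2 = (-148 + ((-11)**2 + (4 + 1)/10 + (4 + 1)*(-11)))**2 = (-148 + (121 + (1/10)*5 + 5*(-11)))**2 = (-148 + (121 + 1/2 - 55))**2 = (-148 + 133/2)**2 = (-163/2)**2 = 26569/4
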